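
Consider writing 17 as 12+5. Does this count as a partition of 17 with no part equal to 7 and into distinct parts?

Yes

The parts sum to 17, and the condition 'no summand equals 7' holds; the condition 'all summands are distinct' holds.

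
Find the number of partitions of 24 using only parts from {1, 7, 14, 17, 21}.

9

Listing the qualifying partitions of 24:
21,1,1,1
17,7
17,1,1,1,1,1,1,1
14,7,1,1,1
14,1,1,1,1,1,1,1,1,1,1
7,7,7,1,1,1
7,7,1,1,1,1,1,1,1,1,1,1
7,1,1,1,1,1,1,1,1,1,1,1,1,1,1,1,1,1
1,1,1,1,1,1,1,1,1,1,1,1,1,1,1,1,1,1,1,1,1,1,1,1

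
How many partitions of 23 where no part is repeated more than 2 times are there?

Counting exhaustively, 355 partitions satisfy the conditions.

355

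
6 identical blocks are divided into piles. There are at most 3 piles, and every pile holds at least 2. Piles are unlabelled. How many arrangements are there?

4

They are:
6
4, 2
3, 3
2, 2, 2
Counting gives 4.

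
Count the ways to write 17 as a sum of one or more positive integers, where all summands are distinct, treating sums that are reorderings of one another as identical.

38

A partial list (first 12 by largest part):
17
1+16
2+15
3+14
1+2+14
4+13
1+3+13
5+12
1+4+12
2+3+12
6+11
1+5+11
…and 26 more, for 38 total.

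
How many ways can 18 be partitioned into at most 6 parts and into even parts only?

26

A partial list (first 12 by largest part):
18
16 + 2
14 + 4
14 + 2 + 2
12 + 6
12 + 4 + 2
12 + 2 + 2 + 2
10 + 8
10 + 6 + 2
10 + 4 + 4
10 + 4 + 2 + 2
10 + 2 + 2 + 2 + 2
…and 14 more, for 26 total.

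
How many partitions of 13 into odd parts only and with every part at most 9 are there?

Enumerating:
1 + 3 + 9
1 + 1 + 1 + 1 + 9
1 + 5 + 7
3 + 3 + 7
1 + 1 + 1 + 3 + 7
1 + 1 + 1 + 1 + 1 + 1 + 7
3 + 5 + 5
1 + 1 + 1 + 5 + 5
1 + 1 + 3 + 3 + 5
1 + 1 + 1 + 1 + 1 + 3 + 5
1 + 1 + 1 + 1 + 1 + 1 + 1 + 1 + 5
1 + 3 + 3 + 3 + 3
1 + 1 + 1 + 1 + 3 + 3 + 3
1 + 1 + 1 + 1 + 1 + 1 + 1 + 3 + 3
1 + 1 + 1 + 1 + 1 + 1 + 1 + 1 + 1 + 1 + 3
1 + 1 + 1 + 1 + 1 + 1 + 1 + 1 + 1 + 1 + 1 + 1 + 1
That's 16 in total.

16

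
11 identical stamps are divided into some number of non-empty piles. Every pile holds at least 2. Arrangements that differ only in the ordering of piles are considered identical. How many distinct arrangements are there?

Listing the qualifying partitions of 11:
11
9+2
8+3
7+4
7+2+2
6+5
6+3+2
5+4+2
5+3+3
5+2+2+2
4+4+3
4+3+2+2
3+3+3+2
3+2+2+2+2

14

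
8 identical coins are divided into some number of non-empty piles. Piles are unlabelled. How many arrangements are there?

22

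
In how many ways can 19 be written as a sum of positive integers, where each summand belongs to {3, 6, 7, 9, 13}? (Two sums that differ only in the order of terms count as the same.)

Listing the qualifying partitions of 19:
13 + 6
13 + 3 + 3
9 + 7 + 3
7 + 6 + 6
7 + 6 + 3 + 3
7 + 3 + 3 + 3 + 3

6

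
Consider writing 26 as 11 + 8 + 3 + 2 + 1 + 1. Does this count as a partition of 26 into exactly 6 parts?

The parts sum to 26, and the condition 'there are exactly 6 summands' holds.

Yes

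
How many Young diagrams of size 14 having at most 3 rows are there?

24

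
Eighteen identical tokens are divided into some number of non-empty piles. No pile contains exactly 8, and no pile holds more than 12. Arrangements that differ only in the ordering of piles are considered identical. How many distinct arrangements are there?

There are 324 such partitions.

324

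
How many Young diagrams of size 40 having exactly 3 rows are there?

133

Counting exhaustively, 133 partitions satisfy the conditions.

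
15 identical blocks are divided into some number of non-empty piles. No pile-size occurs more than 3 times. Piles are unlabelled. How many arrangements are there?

105

A full systematic count gives 105.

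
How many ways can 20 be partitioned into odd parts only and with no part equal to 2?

There are too many to list fully; the first 12 (by largest part) are:
19, 1
17, 3
17, 1, 1, 1
15, 5
15, 3, 1, 1
15, 1, 1, 1, 1, 1
13, 7
13, 5, 1, 1
13, 3, 3, 1
13, 3, 1, 1, 1, 1
13, 1, 1, 1, 1, 1, 1, 1
11, 9
…and 52 more, for 64 total.

64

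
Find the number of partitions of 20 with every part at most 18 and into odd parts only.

63

There are too many to list fully; the first 12 (by largest part) are:
3, 17
1, 1, 1, 17
5, 15
1, 1, 3, 15
1, 1, 1, 1, 1, 15
7, 13
1, 1, 5, 13
1, 3, 3, 13
1, 1, 1, 1, 3, 13
1, 1, 1, 1, 1, 1, 1, 13
9, 11
1, 1, 7, 11
…and 51 more, for 63 total.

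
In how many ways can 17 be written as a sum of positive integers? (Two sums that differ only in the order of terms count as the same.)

Direct enumeration gives 297 partitions.

297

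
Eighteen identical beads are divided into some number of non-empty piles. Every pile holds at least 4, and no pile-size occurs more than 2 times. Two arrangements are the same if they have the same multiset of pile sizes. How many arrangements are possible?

They are:
18
14+4
13+5
12+6
11+7
10+8
10+4+4
9+9
9+5+4
8+6+4
8+5+5
7+7+4
7+6+5
5+5+4+4
That's 14 in total.

14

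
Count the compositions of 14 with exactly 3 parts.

78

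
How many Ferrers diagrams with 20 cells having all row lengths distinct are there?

64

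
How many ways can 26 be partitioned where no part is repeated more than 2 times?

617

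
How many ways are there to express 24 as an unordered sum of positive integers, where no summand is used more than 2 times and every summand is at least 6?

14

The partitions of 24 that satisfy the conditions:
24
18 + 6
17 + 7
16 + 8
15 + 9
14 + 10
13 + 11
12 + 12
12 + 6 + 6
11 + 7 + 6
10 + 8 + 6
10 + 7 + 7
9 + 9 + 6
9 + 8 + 7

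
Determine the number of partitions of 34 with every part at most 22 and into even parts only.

278

A full systematic count gives 278.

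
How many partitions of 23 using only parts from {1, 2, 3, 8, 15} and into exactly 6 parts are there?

5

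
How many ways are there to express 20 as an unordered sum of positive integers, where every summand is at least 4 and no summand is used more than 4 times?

They are:
20
16, 4
15, 5
14, 6
13, 7
12, 8
12, 4, 4
11, 9
11, 5, 4
10, 10
10, 6, 4
10, 5, 5
9, 7, 4
9, 6, 5
8, 8, 4
8, 7, 5
8, 6, 6
8, 4, 4, 4
7, 7, 6
7, 5, 4, 4
6, 6, 4, 4
6, 5, 5, 4
5, 5, 5, 5

23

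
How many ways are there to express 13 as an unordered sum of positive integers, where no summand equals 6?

86

There are 86 such partitions.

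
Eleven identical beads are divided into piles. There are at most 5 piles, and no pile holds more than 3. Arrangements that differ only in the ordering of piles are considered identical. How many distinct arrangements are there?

4

Listing the qualifying partitions of 11:
3,3,3,2
3,3,3,1,1
3,3,2,2,1
3,2,2,2,2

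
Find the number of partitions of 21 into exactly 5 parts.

Enumerating by decreasing first part gives 101 partitions in all.

101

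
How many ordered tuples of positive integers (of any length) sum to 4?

Each of the 3 gaps between 4 units is either a break or not: 2^3 = 8.

8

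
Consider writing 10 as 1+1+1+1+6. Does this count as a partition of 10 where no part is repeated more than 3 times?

The parts sum to 10, and the condition 'no summand is used more than 3 times' is violated.

No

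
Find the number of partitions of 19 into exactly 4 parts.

There are too many to list fully; the first 12 (by largest part) are:
16+1+1+1
15+2+1+1
14+3+1+1
14+2+2+1
13+4+1+1
13+3+2+1
13+2+2+2
12+5+1+1
12+4+2+1
12+3+3+1
12+3+2+2
11+6+1+1
…and 42 more, for 54 total.

54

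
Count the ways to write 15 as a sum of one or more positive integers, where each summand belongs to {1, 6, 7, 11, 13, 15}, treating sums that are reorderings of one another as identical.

The partitions of 15 that satisfy the conditions:
15
13 + 1 + 1
11 + 1 + 1 + 1 + 1
7 + 7 + 1
7 + 6 + 1 + 1
7 + 1 + 1 + 1 + 1 + 1 + 1 + 1 + 1
6 + 6 + 1 + 1 + 1
6 + 1 + 1 + 1 + 1 + 1 + 1 + 1 + 1 + 1
1 + 1 + 1 + 1 + 1 + 1 + 1 + 1 + 1 + 1 + 1 + 1 + 1 + 1 + 1
That's 9 in total.

9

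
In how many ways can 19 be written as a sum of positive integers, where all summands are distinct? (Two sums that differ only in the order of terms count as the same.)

54

There are too many to list fully; the first 12 (by largest part) are:
19
1+18
2+17
3+16
1+2+16
4+15
1+3+15
5+14
1+4+14
2+3+14
6+13
1+5+13
…and 42 more, for 54 total.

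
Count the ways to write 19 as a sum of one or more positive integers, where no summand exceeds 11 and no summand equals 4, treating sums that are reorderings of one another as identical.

There are 276 such partitions.

276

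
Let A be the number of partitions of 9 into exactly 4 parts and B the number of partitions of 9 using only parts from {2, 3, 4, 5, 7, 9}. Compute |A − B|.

Partitions of 9 into exactly 4 parts: 6.
Partitions of 9 using only parts from {2, 3, 4, 5, 7, 9}: 7.
|6 − 7| = 1.

1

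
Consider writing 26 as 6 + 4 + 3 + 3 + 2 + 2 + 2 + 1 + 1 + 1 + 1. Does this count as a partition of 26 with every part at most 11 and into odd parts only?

The parts sum to 26, and the condition 'every summand is odd' is violated.

No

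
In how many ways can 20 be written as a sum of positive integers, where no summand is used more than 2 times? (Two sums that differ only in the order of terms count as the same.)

202

Enumerating by decreasing first part gives 202 partitions in all.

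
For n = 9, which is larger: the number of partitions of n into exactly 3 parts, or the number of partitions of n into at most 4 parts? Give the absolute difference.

11

Partitions of 9 into exactly 3 parts: 7.
Partitions of 9 into at most 4 parts: 18.
|7 − 18| = 11.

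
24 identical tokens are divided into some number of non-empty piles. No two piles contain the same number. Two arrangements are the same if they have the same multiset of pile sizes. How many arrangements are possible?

122

Counting exhaustively, 122 partitions satisfy the conditions.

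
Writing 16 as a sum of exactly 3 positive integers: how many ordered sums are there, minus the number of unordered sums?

84

Ordered (compositions into 3 parts): C(15,2) = 105.
Unordered (partitions into 3 parts): 21.
Difference: 105 − 21 = 84.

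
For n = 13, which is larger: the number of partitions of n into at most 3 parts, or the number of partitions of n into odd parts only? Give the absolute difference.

3

Partitions of 13 into at most 3 parts: 21.
Partitions of 13 into odd parts only: 18.
|21 − 18| = 3.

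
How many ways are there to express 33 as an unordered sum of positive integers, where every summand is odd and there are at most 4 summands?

There are too many to list fully; the first 12 (by largest part) are:
33
31, 1, 1
29, 3, 1
27, 5, 1
27, 3, 3
25, 7, 1
25, 5, 3
23, 9, 1
23, 7, 3
23, 5, 5
21, 11, 1
21, 9, 3
…and 16 more, for 28 total.

28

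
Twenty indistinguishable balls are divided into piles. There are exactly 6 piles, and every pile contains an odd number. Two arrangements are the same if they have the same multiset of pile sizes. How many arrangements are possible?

14

Enumerating:
15, 1, 1, 1, 1, 1
13, 3, 1, 1, 1, 1
11, 5, 1, 1, 1, 1
11, 3, 3, 1, 1, 1
9, 7, 1, 1, 1, 1
9, 5, 3, 1, 1, 1
9, 3, 3, 3, 1, 1
7, 7, 3, 1, 1, 1
7, 5, 5, 1, 1, 1
7, 5, 3, 3, 1, 1
7, 3, 3, 3, 3, 1
5, 5, 5, 3, 1, 1
5, 5, 3, 3, 3, 1
5, 3, 3, 3, 3, 3
Counting gives 14.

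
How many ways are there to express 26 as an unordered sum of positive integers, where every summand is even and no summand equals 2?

24

Listing the qualifying partitions of 26:
26
4,22
6,20
8,18
4,4,18
10,16
4,6,16
12,14
4,8,14
6,6,14
4,4,4,14
4,10,12
6,8,12
4,4,6,12
6,10,10
8,8,10
4,4,8,10
4,6,6,10
4,4,4,4,10
4,6,8,8
6,6,6,8
4,4,4,6,8
4,4,6,6,6
4,4,4,4,4,6
Counting gives 24.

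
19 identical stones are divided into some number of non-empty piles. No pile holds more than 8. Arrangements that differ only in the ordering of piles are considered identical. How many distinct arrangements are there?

There are 352 such partitions.

352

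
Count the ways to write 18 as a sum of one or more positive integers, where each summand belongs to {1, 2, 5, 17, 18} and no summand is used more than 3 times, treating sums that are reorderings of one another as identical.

5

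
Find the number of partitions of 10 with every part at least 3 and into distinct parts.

Enumerating:
10
7, 3
6, 4

3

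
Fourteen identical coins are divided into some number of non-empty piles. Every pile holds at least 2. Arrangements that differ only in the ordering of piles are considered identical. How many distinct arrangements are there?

34

There are too many to list fully; the first 12 (by largest part) are:
14
12 + 2
11 + 3
10 + 4
10 + 2 + 2
9 + 5
9 + 3 + 2
8 + 6
8 + 4 + 2
8 + 3 + 3
8 + 2 + 2 + 2
7 + 7
…and 22 more, for 34 total.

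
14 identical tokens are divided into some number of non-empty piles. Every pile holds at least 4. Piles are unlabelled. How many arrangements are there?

7

They are:
14
10 + 4
9 + 5
8 + 6
7 + 7
6 + 4 + 4
5 + 5 + 4
That's 7 in total.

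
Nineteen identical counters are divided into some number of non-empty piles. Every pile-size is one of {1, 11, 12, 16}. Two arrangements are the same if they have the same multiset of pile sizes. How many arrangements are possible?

Listing the qualifying partitions of 19:
16 + 1 + 1 + 1
12 + 1 + 1 + 1 + 1 + 1 + 1 + 1
11 + 1 + 1 + 1 + 1 + 1 + 1 + 1 + 1
1 + 1 + 1 + 1 + 1 + 1 + 1 + 1 + 1 + 1 + 1 + 1 + 1 + 1 + 1 + 1 + 1 + 1 + 1

4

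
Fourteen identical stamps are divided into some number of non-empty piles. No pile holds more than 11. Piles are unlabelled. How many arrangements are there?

A full systematic count gives 131.

131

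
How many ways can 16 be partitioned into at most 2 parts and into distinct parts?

8

Enumerating:
16
15, 1
14, 2
13, 3
12, 4
11, 5
10, 6
9, 7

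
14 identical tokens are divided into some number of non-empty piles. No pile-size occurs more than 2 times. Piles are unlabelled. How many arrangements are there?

A partial list (first 12 by largest part):
14
13,1
12,2
12,1,1
11,3
11,2,1
10,4
10,3,1
10,2,2
10,2,1,1
9,5
9,4,1
…and 45 more, for 57 total.

57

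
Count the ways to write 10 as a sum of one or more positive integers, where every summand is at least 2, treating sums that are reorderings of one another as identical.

12

The partitions of 10 that satisfy the conditions:
10
2 + 8
3 + 7
4 + 6
2 + 2 + 6
5 + 5
2 + 3 + 5
2 + 4 + 4
3 + 3 + 4
2 + 2 + 2 + 4
2 + 2 + 3 + 3
2 + 2 + 2 + 2 + 2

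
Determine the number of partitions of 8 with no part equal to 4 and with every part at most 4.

10

The partitions of 8 that satisfy the conditions:
3,3,2
3,3,1,1
3,2,2,1
3,2,1,1,1
3,1,1,1,1,1
2,2,2,2
2,2,2,1,1
2,2,1,1,1,1
2,1,1,1,1,1,1
1,1,1,1,1,1,1,1
Counting gives 10.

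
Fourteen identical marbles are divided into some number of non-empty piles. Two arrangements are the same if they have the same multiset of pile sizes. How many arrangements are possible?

135

A full systematic count gives 135.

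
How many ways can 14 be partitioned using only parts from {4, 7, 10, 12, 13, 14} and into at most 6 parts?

3

They are:
14
10,4
7,7
Counting gives 3.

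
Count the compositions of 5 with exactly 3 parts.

By stars and bars with positive parts, the count is C(4,2) = 6.

6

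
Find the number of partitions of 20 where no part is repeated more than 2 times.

Systematic enumeration (by largest part, then next-largest, …) yields 202.

202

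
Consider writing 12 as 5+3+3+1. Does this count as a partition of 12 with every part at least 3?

No

The parts sum to 12, and the condition 'every summand is at least 3' is violated.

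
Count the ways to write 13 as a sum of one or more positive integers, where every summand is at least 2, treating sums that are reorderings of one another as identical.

24

They are:
13
2,11
3,10
4,9
2,2,9
5,8
2,3,8
6,7
2,4,7
3,3,7
2,2,2,7
2,5,6
3,4,6
2,2,3,6
3,5,5
4,4,5
2,2,4,5
2,3,3,5
2,2,2,2,5
2,3,4,4
3,3,3,4
2,2,2,3,4
2,2,3,3,3
2,2,2,2,2,3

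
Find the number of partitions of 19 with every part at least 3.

39

A partial list (first 12 by largest part):
19
16+3
15+4
14+5
13+6
13+3+3
12+7
12+4+3
11+8
11+5+3
11+4+4
10+9
…and 27 more, for 39 total.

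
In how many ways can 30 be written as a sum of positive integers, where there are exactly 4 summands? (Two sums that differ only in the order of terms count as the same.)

206

There are 206 such partitions.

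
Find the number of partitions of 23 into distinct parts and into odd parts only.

Listing the qualifying partitions of 23:
23
19,3,1
17,5,1
15,7,1
15,5,3
13,9,1
13,7,3
11,9,3
11,7,5

9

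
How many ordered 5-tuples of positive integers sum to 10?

126

Equivalently, choose which 4 of the 9 gaps become plus signs: C(9,4) = 126.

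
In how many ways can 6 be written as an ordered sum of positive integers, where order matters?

Each of the 5 gaps between 6 units is either a break or not: 2^5 = 32.

32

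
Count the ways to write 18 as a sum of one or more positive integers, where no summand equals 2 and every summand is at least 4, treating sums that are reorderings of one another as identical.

16

The partitions of 18 that satisfy the conditions:
18
4, 14
5, 13
6, 12
7, 11
8, 10
4, 4, 10
9, 9
4, 5, 9
4, 6, 8
5, 5, 8
4, 7, 7
5, 6, 7
6, 6, 6
4, 4, 4, 6
4, 4, 5, 5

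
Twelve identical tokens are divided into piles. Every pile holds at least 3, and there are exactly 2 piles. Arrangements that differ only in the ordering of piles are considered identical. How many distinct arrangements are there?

Enumerating:
3+9
4+8
5+7
6+6
Counting gives 4.

4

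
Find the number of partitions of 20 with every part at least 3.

49

There are too many to list fully; the first 12 (by largest part) are:
20
17 + 3
16 + 4
15 + 5
14 + 6
14 + 3 + 3
13 + 7
13 + 4 + 3
12 + 8
12 + 5 + 3
12 + 4 + 4
11 + 9
…and 37 more, for 49 total.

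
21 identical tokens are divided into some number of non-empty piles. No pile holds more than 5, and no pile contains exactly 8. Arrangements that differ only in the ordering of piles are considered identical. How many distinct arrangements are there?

221

Direct enumeration gives 221 partitions.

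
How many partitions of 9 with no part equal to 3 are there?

They are:
9
8, 1
7, 2
7, 1, 1
6, 2, 1
6, 1, 1, 1
5, 4
5, 2, 2
5, 2, 1, 1
5, 1, 1, 1, 1
4, 4, 1
4, 2, 2, 1
4, 2, 1, 1, 1
4, 1, 1, 1, 1, 1
2, 2, 2, 2, 1
2, 2, 2, 1, 1, 1
2, 2, 1, 1, 1, 1, 1
2, 1, 1, 1, 1, 1, 1, 1
1, 1, 1, 1, 1, 1, 1, 1, 1
Counting gives 19.

19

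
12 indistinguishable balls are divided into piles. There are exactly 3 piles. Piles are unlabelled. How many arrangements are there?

Listing the qualifying partitions of 12:
10,1,1
9,2,1
8,3,1
8,2,2
7,4,1
7,3,2
6,5,1
6,4,2
6,3,3
5,5,2
5,4,3
4,4,4
That's 12 in total.

12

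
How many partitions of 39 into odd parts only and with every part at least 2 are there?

Direct enumeration gives 118 partitions.

118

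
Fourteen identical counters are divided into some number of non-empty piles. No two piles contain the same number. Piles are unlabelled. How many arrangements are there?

22

The partitions of 14 that satisfy the conditions:
14
13,1
12,2
11,3
11,2,1
10,4
10,3,1
9,5
9,4,1
9,3,2
8,6
8,5,1
8,4,2
8,3,2,1
7,6,1
7,5,2
7,4,3
7,4,2,1
6,5,3
6,5,2,1
6,4,3,1
5,4,3,2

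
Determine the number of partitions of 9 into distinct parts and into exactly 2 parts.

4

They are:
1+8
2+7
3+6
4+5
That's 4 in total.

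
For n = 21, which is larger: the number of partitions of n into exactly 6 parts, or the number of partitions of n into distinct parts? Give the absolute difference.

34

Partitions of 21 into exactly 6 parts: 110.
Partitions of 21 into distinct parts: 76.
|110 − 76| = 34.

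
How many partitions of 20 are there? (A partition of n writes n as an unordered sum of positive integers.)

627

Direct enumeration gives 627 partitions.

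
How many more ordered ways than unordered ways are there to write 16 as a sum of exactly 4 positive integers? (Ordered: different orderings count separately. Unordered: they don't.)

Ordered (compositions into 4 parts): C(15,3) = 455.
Unordered (partitions into 4 parts): 34.
Difference: 455 − 34 = 421.

421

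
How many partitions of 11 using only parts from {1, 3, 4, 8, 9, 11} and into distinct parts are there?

They are:
11
8 + 3
Counting gives 2.

2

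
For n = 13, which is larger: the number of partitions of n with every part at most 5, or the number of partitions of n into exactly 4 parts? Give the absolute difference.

Partitions of 13 with every part at most 5: 57.
Partitions of 13 into exactly 4 parts: 18.
|57 − 18| = 39.

39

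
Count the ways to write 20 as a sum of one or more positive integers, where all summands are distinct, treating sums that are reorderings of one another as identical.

64

There are too many to list fully; the first 12 (by largest part) are:
20
1 + 19
2 + 18
3 + 17
1 + 2 + 17
4 + 16
1 + 3 + 16
5 + 15
1 + 4 + 15
2 + 3 + 15
6 + 14
1 + 5 + 14
…and 52 more, for 64 total.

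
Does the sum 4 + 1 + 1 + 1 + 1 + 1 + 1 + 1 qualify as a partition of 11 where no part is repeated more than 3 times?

No

The parts sum to 11, and the condition 'no summand is used more than 3 times' is violated.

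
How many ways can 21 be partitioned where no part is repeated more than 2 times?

243

There are 243 such partitions.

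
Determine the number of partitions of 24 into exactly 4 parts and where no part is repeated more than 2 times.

Direct enumeration gives 101 partitions.

101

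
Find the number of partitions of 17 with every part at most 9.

There are 252 such partitions.

252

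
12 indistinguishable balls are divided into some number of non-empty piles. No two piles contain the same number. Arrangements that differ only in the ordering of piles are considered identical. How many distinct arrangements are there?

The partitions of 12 that satisfy the conditions:
12
11, 1
10, 2
9, 3
9, 2, 1
8, 4
8, 3, 1
7, 5
7, 4, 1
7, 3, 2
6, 5, 1
6, 4, 2
6, 3, 2, 1
5, 4, 3
5, 4, 2, 1
Counting gives 15.

15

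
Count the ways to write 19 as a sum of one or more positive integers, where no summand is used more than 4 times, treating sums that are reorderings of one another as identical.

325

Enumerating by decreasing first part gives 325 partitions in all.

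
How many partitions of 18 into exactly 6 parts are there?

A partial list (first 12 by largest part):
13, 1, 1, 1, 1, 1
12, 2, 1, 1, 1, 1
11, 3, 1, 1, 1, 1
11, 2, 2, 1, 1, 1
10, 4, 1, 1, 1, 1
10, 3, 2, 1, 1, 1
10, 2, 2, 2, 1, 1
9, 5, 1, 1, 1, 1
9, 4, 2, 1, 1, 1
9, 3, 3, 1, 1, 1
9, 3, 2, 2, 1, 1
9, 2, 2, 2, 2, 1
…and 46 more, for 58 total.

58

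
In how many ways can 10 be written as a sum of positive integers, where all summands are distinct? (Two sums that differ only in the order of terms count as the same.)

Enumerating:
10
9,1
8,2
7,3
7,2,1
6,4
6,3,1
5,4,1
5,3,2
4,3,2,1
Counting gives 10.

10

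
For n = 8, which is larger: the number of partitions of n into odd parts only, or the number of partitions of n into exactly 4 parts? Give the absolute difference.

1

Partitions of 8 into odd parts only: 6.
Partitions of 8 into exactly 4 parts: 5.
|6 − 5| = 1.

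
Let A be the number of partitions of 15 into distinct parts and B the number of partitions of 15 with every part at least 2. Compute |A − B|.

Partitions of 15 into distinct parts: 27.
Partitions of 15 with every part at least 2: 41.
|27 − 41| = 14.

14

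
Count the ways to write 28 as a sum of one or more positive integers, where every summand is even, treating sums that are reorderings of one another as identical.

Enumerating by decreasing first part gives 135 partitions in all.

135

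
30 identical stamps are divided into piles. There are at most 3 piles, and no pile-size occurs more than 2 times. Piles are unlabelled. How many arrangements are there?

90

A full systematic count gives 90.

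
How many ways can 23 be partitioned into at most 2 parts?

Listing the qualifying partitions of 23:
23
22+1
21+2
20+3
19+4
18+5
17+6
16+7
15+8
14+9
13+10
12+11

12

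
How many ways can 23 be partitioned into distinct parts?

104

Systematic enumeration (by largest part, then next-largest, …) yields 104.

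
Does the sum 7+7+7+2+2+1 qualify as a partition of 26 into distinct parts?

The parts sum to 26, and the condition 'all summands are distinct' is violated.

No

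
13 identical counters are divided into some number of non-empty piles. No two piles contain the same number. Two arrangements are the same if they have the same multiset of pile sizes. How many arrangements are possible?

18

They are:
13
12 + 1
11 + 2
10 + 3
10 + 2 + 1
9 + 4
9 + 3 + 1
8 + 5
8 + 4 + 1
8 + 3 + 2
7 + 6
7 + 5 + 1
7 + 4 + 2
7 + 3 + 2 + 1
6 + 5 + 2
6 + 4 + 3
6 + 4 + 2 + 1
5 + 4 + 3 + 1
That's 18 in total.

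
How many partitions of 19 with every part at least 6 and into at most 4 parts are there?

The partitions of 19 that satisfy the conditions:
19
13+6
12+7
11+8
10+9
7+6+6
That's 6 in total.

6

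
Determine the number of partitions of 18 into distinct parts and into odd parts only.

5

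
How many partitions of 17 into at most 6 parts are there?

There are 163 such partitions.

163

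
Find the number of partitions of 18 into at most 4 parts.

Systematic enumeration (by largest part, then next-largest, …) yields 84.

84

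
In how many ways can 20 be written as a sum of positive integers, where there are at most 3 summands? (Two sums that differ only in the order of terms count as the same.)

44

A partial list (first 12 by largest part):
20
1 + 19
2 + 18
1 + 1 + 18
3 + 17
1 + 2 + 17
4 + 16
1 + 3 + 16
2 + 2 + 16
5 + 15
1 + 4 + 15
2 + 3 + 15
…and 32 more, for 44 total.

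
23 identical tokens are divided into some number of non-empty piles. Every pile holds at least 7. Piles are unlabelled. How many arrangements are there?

Enumerating:
23
16,7
15,8
14,9
13,10
12,11
9,7,7
8,8,7

8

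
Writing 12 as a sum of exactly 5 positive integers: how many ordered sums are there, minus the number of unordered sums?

Compositions: C(11,4) = 330.
Unordered (partitions into 5 parts): 13.
Difference: 330 − 13 = 317.

317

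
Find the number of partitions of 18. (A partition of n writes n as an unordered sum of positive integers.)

385

There are 385 such partitions.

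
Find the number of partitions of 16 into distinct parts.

32

There are too many to list fully; the first 12 (by largest part) are:
16
1, 15
2, 14
3, 13
1, 2, 13
4, 12
1, 3, 12
5, 11
1, 4, 11
2, 3, 11
6, 10
1, 5, 10
…and 20 more, for 32 total.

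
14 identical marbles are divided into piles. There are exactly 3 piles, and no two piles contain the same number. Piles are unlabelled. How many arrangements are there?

Listing the qualifying partitions of 14:
11 + 2 + 1
10 + 3 + 1
9 + 4 + 1
9 + 3 + 2
8 + 5 + 1
8 + 4 + 2
7 + 6 + 1
7 + 5 + 2
7 + 4 + 3
6 + 5 + 3
Counting gives 10.

10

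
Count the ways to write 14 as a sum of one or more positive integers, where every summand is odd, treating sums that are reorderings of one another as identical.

Listing the qualifying partitions of 14:
13,1
11,3
11,1,1,1
9,5
9,3,1,1
9,1,1,1,1,1
7,7
7,5,1,1
7,3,3,1
7,3,1,1,1,1
7,1,1,1,1,1,1,1
5,5,3,1
5,5,1,1,1,1
5,3,3,3
5,3,3,1,1,1
5,3,1,1,1,1,1,1
5,1,1,1,1,1,1,1,1,1
3,3,3,3,1,1
3,3,3,1,1,1,1,1
3,3,1,1,1,1,1,1,1,1
3,1,1,1,1,1,1,1,1,1,1,1
1,1,1,1,1,1,1,1,1,1,1,1,1,1

22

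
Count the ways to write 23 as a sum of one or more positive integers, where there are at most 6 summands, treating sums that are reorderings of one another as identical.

454

Direct enumeration gives 454 partitions.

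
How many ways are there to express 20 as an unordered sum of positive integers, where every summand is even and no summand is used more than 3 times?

There are too many to list fully; the first 12 (by largest part) are:
20
18 + 2
16 + 4
16 + 2 + 2
14 + 6
14 + 4 + 2
14 + 2 + 2 + 2
12 + 8
12 + 6 + 2
12 + 4 + 4
12 + 4 + 2 + 2
10 + 10
…and 17 more, for 29 total.

29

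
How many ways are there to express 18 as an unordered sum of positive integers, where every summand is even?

30

A partial list (first 12 by largest part):
18
2, 16
4, 14
2, 2, 14
6, 12
2, 4, 12
2, 2, 2, 12
8, 10
2, 6, 10
4, 4, 10
2, 2, 4, 10
2, 2, 2, 2, 10
…and 18 more, for 30 total.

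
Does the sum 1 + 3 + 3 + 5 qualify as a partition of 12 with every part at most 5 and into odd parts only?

The parts sum to 12, and the condition 'no summand exceeds 5' holds; the condition 'every summand is odd' holds.

Yes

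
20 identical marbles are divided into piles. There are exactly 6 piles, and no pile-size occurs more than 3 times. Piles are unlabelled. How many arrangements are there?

70

A partial list (first 12 by largest part):
13 + 2 + 2 + 1 + 1 + 1
12 + 3 + 2 + 1 + 1 + 1
12 + 2 + 2 + 2 + 1 + 1
11 + 4 + 2 + 1 + 1 + 1
11 + 3 + 3 + 1 + 1 + 1
11 + 3 + 2 + 2 + 1 + 1
10 + 5 + 2 + 1 + 1 + 1
10 + 4 + 3 + 1 + 1 + 1
10 + 4 + 2 + 2 + 1 + 1
10 + 3 + 3 + 2 + 1 + 1
10 + 3 + 2 + 2 + 2 + 1
9 + 6 + 2 + 1 + 1 + 1
…and 58 more, for 70 total.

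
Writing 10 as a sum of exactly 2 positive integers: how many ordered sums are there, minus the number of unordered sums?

Compositions: C(9,1) = 9.
Partitions of 10 into exactly 2 parts: 5.
Difference: 9 − 5 = 4.

4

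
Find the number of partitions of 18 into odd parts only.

46

A partial list (first 12 by largest part):
17,1
15,3
15,1,1,1
13,5
13,3,1,1
13,1,1,1,1,1
11,7
11,5,1,1
11,3,3,1
11,3,1,1,1,1
11,1,1,1,1,1,1,1
9,9
…and 34 more, for 46 total.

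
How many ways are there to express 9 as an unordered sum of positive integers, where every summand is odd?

8

Enumerating:
9
1+1+7
1+3+5
1+1+1+1+5
3+3+3
1+1+1+3+3
1+1+1+1+1+1+3
1+1+1+1+1+1+1+1+1
That's 8 in total.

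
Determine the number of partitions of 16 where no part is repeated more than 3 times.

132

Systematic enumeration (by largest part, then next-largest, …) yields 132.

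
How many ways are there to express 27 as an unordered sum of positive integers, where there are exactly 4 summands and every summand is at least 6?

They are:
6, 6, 6, 9
6, 6, 7, 8
6, 7, 7, 7
Counting gives 3.

3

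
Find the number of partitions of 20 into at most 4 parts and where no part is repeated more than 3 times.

107

Systematic enumeration (by largest part, then next-largest, …) yields 107.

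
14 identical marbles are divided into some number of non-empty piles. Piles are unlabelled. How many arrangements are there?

There are 135 such partitions.

135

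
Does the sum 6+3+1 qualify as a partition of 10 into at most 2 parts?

The parts sum to 10, and the condition 'there are at most 2 summands' is violated.

No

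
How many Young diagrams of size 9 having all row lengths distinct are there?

The partitions of 9 that satisfy the conditions:
9
1+8
2+7
3+6
1+2+6
4+5
1+3+5
2+3+4
That's 8 in total.

8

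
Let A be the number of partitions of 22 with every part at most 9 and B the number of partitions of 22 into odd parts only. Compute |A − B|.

Partitions of 22 with every part at most 9: 732.
Partitions of 22 into odd parts only: 89.
|732 − 89| = 643.

643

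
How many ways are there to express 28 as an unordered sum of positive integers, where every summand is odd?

222

Systematic enumeration (by largest part, then next-largest, …) yields 222.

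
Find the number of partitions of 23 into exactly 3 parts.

44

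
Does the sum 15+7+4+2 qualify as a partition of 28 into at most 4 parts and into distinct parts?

The parts sum to 28, and the condition 'there are at most 4 summands' holds; the condition 'all summands are distinct' holds.

Yes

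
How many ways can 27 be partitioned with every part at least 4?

81

A full systematic count gives 81.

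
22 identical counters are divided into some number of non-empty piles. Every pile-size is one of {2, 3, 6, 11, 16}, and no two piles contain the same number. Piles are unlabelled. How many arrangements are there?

2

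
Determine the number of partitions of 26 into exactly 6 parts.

282

A full systematic count gives 282.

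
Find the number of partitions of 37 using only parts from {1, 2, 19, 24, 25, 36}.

44

A partial list (first 12 by largest part):
1,36
2,2,2,2,2,2,25
1,1,2,2,2,2,2,25
1,1,1,1,2,2,2,2,25
1,1,1,1,1,1,2,2,2,25
1,1,1,1,1,1,1,1,2,2,25
1,1,1,1,1,1,1,1,1,1,2,25
1,1,1,1,1,1,1,1,1,1,1,1,25
1,2,2,2,2,2,2,24
1,1,1,2,2,2,2,2,24
1,1,1,1,1,2,2,2,2,24
1,1,1,1,1,1,1,2,2,2,24
…and 32 more, for 44 total.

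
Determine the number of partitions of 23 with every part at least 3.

88

Systematic enumeration (by largest part, then next-largest, …) yields 88.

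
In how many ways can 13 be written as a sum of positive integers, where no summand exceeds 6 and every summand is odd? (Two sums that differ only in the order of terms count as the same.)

10

The partitions of 13 that satisfy the conditions:
5 + 5 + 3
5 + 5 + 1 + 1 + 1
5 + 3 + 3 + 1 + 1
5 + 3 + 1 + 1 + 1 + 1 + 1
5 + 1 + 1 + 1 + 1 + 1 + 1 + 1 + 1
3 + 3 + 3 + 3 + 1
3 + 3 + 3 + 1 + 1 + 1 + 1
3 + 3 + 1 + 1 + 1 + 1 + 1 + 1 + 1
3 + 1 + 1 + 1 + 1 + 1 + 1 + 1 + 1 + 1 + 1
1 + 1 + 1 + 1 + 1 + 1 + 1 + 1 + 1 + 1 + 1 + 1 + 1
That's 10 in total.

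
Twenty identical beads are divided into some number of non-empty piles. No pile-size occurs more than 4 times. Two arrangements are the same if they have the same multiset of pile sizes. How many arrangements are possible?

409

Systematic enumeration (by largest part, then next-largest, …) yields 409.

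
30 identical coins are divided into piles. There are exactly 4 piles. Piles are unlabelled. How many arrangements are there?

Systematic enumeration (by largest part, then next-largest, …) yields 206.

206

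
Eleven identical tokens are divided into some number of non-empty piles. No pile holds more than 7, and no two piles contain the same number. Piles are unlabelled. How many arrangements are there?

They are:
7 + 4
7 + 3 + 1
6 + 5
6 + 4 + 1
6 + 3 + 2
5 + 4 + 2
5 + 3 + 2 + 1
That's 7 in total.

7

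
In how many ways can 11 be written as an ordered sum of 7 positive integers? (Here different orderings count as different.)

A composition of 11 into 7 positive parts is chosen by placing 6 dividers among the 10 gaps between 11 units: C(10,6) = 210.

210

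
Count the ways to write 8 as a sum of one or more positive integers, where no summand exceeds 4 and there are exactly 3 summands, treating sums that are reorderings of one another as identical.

They are:
4 + 3 + 1
4 + 2 + 2
3 + 3 + 2

3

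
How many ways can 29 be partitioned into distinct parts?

A full systematic count gives 256.

256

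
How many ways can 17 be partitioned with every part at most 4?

Systematic enumeration (by largest part, then next-largest, …) yields 72.

72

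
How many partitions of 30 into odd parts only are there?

Enumerating by decreasing first part gives 296 partitions in all.

296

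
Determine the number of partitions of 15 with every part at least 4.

8

The partitions of 15 that satisfy the conditions:
15
4,11
5,10
6,9
7,8
4,4,7
4,5,6
5,5,5
That's 8 in total.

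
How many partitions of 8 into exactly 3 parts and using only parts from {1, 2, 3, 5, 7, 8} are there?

Enumerating:
5 + 2 + 1
3 + 3 + 2
Counting gives 2.

2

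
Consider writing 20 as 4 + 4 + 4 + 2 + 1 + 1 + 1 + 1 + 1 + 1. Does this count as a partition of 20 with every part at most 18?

The parts sum to 20, and the condition 'no summand exceeds 18' holds.

Yes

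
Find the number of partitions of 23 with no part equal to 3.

628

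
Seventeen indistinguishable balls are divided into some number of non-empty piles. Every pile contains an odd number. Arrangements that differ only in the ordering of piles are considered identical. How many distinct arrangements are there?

A partial list (first 12 by largest part):
17
1, 1, 15
1, 3, 13
1, 1, 1, 1, 13
1, 5, 11
3, 3, 11
1, 1, 1, 3, 11
1, 1, 1, 1, 1, 1, 11
1, 7, 9
3, 5, 9
1, 1, 1, 5, 9
1, 1, 3, 3, 9
…and 26 more, for 38 total.

38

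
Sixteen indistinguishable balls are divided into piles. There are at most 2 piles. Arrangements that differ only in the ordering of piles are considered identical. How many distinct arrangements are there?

The partitions of 16 that satisfy the conditions:
16
15, 1
14, 2
13, 3
12, 4
11, 5
10, 6
9, 7
8, 8

9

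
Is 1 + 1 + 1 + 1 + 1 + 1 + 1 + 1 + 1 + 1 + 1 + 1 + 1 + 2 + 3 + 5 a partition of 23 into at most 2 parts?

The parts sum to 23, and the condition 'there are at most 2 summands' is violated.

No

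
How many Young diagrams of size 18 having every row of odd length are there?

46

There are too many to list fully; the first 12 (by largest part) are:
17,1
15,3
15,1,1,1
13,5
13,3,1,1
13,1,1,1,1,1
11,7
11,5,1,1
11,3,3,1
11,3,1,1,1,1
11,1,1,1,1,1,1,1
9,9
…and 34 more, for 46 total.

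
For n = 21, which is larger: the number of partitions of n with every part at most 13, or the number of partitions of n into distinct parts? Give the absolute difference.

671

Partitions of 21 with every part at most 13: 747.
Partitions of 21 into distinct parts: 76.
|747 − 76| = 671.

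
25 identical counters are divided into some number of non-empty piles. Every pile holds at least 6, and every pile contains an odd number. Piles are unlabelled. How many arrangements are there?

3

The partitions of 25 that satisfy the conditions:
25
11 + 7 + 7
9 + 9 + 7
Counting gives 3.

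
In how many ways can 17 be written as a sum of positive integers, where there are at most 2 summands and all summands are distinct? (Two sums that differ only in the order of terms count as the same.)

9

Enumerating:
17
16+1
15+2
14+3
13+4
12+5
11+6
10+7
9+8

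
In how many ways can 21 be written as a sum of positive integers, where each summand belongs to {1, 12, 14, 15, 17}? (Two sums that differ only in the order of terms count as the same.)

5

Listing the qualifying partitions of 21:
17,1,1,1,1
15,1,1,1,1,1,1
14,1,1,1,1,1,1,1
12,1,1,1,1,1,1,1,1,1
1,1,1,1,1,1,1,1,1,1,1,1,1,1,1,1,1,1,1,1,1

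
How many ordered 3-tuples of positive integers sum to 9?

28

Equivalently, choose which 2 of the 8 gaps become plus signs: C(8,2) = 28.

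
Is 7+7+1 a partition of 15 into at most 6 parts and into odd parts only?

Yes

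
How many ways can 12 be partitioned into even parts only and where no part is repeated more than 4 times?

10

The partitions of 12 that satisfy the conditions:
12
10+2
8+4
8+2+2
6+6
6+4+2
6+2+2+2
4+4+4
4+4+2+2
4+2+2+2+2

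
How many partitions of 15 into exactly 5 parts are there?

30

A partial list (first 12 by largest part):
11+1+1+1+1
10+2+1+1+1
9+3+1+1+1
9+2+2+1+1
8+4+1+1+1
8+3+2+1+1
8+2+2+2+1
7+5+1+1+1
7+4+2+1+1
7+3+3+1+1
7+3+2+2+1
7+2+2+2+2
…and 18 more, for 30 total.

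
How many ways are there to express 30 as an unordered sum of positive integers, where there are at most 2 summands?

16

Enumerating:
30
29+1
28+2
27+3
26+4
25+5
24+6
23+7
22+8
21+9
20+10
19+11
18+12
17+13
16+14
15+15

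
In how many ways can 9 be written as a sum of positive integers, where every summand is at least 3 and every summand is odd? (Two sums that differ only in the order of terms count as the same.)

2

The partitions of 9 that satisfy the conditions:
9
3, 3, 3
Counting gives 2.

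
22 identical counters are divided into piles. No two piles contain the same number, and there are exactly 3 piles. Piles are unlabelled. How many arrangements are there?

30

There are too many to list fully; the first 12 (by largest part) are:
1, 2, 19
1, 3, 18
1, 4, 17
2, 3, 17
1, 5, 16
2, 4, 16
1, 6, 15
2, 5, 15
3, 4, 15
1, 7, 14
2, 6, 14
3, 5, 14
…and 18 more, for 30 total.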